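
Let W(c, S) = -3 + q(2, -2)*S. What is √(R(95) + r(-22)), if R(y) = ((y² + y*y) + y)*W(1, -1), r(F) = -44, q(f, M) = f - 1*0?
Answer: I*√90769 ≈ 301.28*I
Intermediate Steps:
q(f, M) = f (q(f, M) = f + 0 = f)
W(c, S) = -3 + 2*S
R(y) = -10*y² - 5*y (R(y) = ((y² + y*y) + y)*(-3 + 2*(-1)) = ((y² + y²) + y)*(-3 - 2) = (2*y² + y)*(-5) = (y + 2*y²)*(-5) = -10*y² - 5*y)
√(R(95) + r(-22)) = √(-5*95*(1 + 2*95) - 44) = √(-5*95*(1 + 190) - 44) = √(-5*95*191 - 44) = √(-90725 - 44) = √(-90769) = I*√90769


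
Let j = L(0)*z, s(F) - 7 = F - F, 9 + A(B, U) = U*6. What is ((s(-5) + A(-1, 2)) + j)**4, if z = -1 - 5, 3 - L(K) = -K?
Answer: 4096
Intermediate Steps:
A(B, U) = -9 + 6*U (A(B, U) = -9 + U*6 = -9 + 6*U)
s(F) = 7 (s(F) = 7 + (F - F) = 7 + 0 = 7)
L(K) = 3 + K (L(K) = 3 - (-1)*K = 3 + K)
z = -6
j = -18 (j = (3 + 0)*(-6) = 3*(-6) = -18)
((s(-5) + A(-1, 2)) + j)**4 = ((7 + (-9 + 6*2)) - 18)**4 = ((7 + (-9 + 12)) - 18)**4 = ((7 + 3) - 18)**4 = (10 - 18)**4 = (-8)**4 = 4096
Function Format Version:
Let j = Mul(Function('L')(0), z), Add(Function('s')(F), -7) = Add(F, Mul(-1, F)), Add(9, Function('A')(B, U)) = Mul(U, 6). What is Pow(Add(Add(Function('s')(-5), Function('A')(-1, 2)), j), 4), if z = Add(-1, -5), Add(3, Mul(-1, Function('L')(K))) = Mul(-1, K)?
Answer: 4096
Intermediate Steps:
Function('A')(B, U) = Add(-9, Mul(6, U)) (Function('A')(B, U) = Add(-9, Mul(U, 6)) = Add(-9, Mul(6, U)))
Function('s')(F) = 7 (Function('s')(F) = Add(7, Add(F, Mul(-1, F))) = Add(7, 0) = 7)
Function('L')(K) = Add(3, K) (Function('L')(K) = Add(3, Mul(-1, Mul(-1, K))) = Add(3, K))
z = -6
j = -18 (j = Mul(Add(3, 0), -6) = Mul(3, -6) = -18)
Pow(Add(Add(Function('s')(-5), Function('A')(-1, 2)), j), 4) = Pow(Add(Add(7, Add(-9, Mul(6, 2))), -18), 4) = Pow(Add(Add(7, Add(-9, 12)), -18), 4) = Pow(Add(Add(7, 3), -18), 4) = Pow(Add(10, -18), 4) = Pow(-8, 4) = 4096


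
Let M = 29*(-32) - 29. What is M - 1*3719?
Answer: -4676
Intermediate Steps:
M = -957 (M = -928 - 29 = -957)
M - 1*3719 = -957 - 1*3719 = -957 - 3719 = -4676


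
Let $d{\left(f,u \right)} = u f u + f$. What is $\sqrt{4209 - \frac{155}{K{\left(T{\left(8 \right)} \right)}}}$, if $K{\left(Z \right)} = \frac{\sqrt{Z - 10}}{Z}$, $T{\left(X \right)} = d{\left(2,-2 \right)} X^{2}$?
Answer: $\frac{\sqrt{1856169 - 208320 \sqrt{70}}}{21} \approx 16.024$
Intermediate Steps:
$d{\left(f,u \right)} = f + f u^{2}$ ($d{\left(f,u \right)} = f u u + f = f u^{2} + f = f + f u^{2}$)
$T{\left(X \right)} = 10 X^{2}$ ($T{\left(X \right)} = 2 \left(1 + \left(-2\right)^{2}\right) X^{2} = 2 \left(1 + 4\right) X^{2} = 2 \cdot 5 X^{2} = 10 X^{2}$)
$K{\left(Z \right)} = \frac{\sqrt{-10 + Z}}{Z}$
$\sqrt{4209 - \frac{155}{K{\left(T{\left(8 \right)} \right)}}} = \sqrt{4209 - \frac{155}{\frac{1}{10 \cdot 8^{2}} \sqrt{-10 + 10 \cdot 8^{2}}}} = \sqrt{4209 - \frac{155}{\frac{1}{10 \cdot 64} \sqrt{-10 + 10 \cdot 64}}} = \sqrt{4209 - \frac{155}{\frac{1}{640} \sqrt{-10 + 640}}} = \sqrt{4209 - \frac{155}{\frac{1}{640} \sqrt{630}}} = \sqrt{4209 - \frac{155}{\frac{1}{640} \cdot 3 \sqrt{70}}} = \sqrt{4209 - \frac{155}{\frac{3}{640} \sqrt{70}}} = \sqrt{4209 - 155 \frac{64 \sqrt{70}}{21}} = \sqrt{4209 - \frac{9920 \sqrt{70}}{21}}$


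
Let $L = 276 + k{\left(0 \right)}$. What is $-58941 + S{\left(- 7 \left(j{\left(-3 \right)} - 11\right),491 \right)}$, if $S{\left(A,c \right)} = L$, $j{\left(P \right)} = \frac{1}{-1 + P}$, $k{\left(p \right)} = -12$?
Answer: $-58677$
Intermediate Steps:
$L = 264$ ($L = 276 - 12 = 264$)
$S{\left(A,c \right)} = 264$
$-58941 + S{\left(- 7 \left(j{\left(-3 \right)} - 11\right),491 \right)} = -58941 + 264 = -58677$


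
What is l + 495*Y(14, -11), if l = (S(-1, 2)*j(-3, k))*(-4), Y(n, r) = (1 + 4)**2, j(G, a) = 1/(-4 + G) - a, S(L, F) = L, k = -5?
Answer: 86761/7 ≈ 12394.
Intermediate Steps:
Y(n, r) = 25 (Y(n, r) = 5**2 = 25)
l = 136/7 (l = -(1 + 4*(-5) - 1*(-3)*(-5))/(-4 - 3)*(-4) = -(1 - 20 - 15)/(-7)*(-4) = -(-1)*(-34)/7*(-4) = -1*34/7*(-4) = -34/7*(-4) = 136/7 ≈ 19.429)
l + 495*Y(14, -11) = 136/7 + 495*25 = 136/7 + 12375 = 86761/7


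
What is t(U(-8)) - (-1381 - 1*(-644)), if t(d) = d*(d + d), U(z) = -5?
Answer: 787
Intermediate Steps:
t(d) = 2*d² (t(d) = d*(2*d) = 2*d²)
t(U(-8)) - (-1381 - 1*(-644)) = 2*(-5)² - (-1381 - 1*(-644)) = 2*25 - (-1381 + 644) = 50 - 1*(-737) = 50 + 737 = 787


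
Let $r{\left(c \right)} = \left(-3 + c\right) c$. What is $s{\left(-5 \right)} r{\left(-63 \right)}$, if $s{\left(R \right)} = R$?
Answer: $-20790$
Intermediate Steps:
$r{\left(c \right)} = c \left(-3 + c\right)$
$s{\left(-5 \right)} r{\left(-63 \right)} = - 5 \left(- 63 \left(-3 - 63\right)\right) = - 5 \left(\left(-63\right) \left(-66\right)\right) = \left(-5\right) 4158 = -20790$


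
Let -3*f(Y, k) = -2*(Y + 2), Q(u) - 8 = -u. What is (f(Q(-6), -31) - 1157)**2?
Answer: 11826721/9 ≈ 1.3141e+6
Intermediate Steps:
Q(u) = 8 - u
f(Y, k) = 4/3 + 2*Y/3 (f(Y, k) = -(-2)*(Y + 2)/3 = -(-2)*(2 + Y)/3 = -(-4 - 2*Y)/3 = 4/3 + 2*Y/3)
(f(Q(-6), -31) - 1157)**2 = ((4/3 + 2*(8 - 1*(-6))/3) - 1157)**2 = ((4/3 + 2*(8 + 6)/3) - 1157)**2 = ((4/3 + (2/3)*14) - 1157)**2 = ((4/3 + 28/3) - 1157)**2 = (32/3 - 1157)**2 = (-3439/3)**2 = 11826721/9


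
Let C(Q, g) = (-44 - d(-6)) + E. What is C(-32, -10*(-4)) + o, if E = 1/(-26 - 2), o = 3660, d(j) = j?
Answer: 101415/28 ≈ 3622.0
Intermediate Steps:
E = -1/28 (E = 1/(-28) = -1/28 ≈ -0.035714)
C(Q, g) = -1065/28 (C(Q, g) = (-44 - 1*(-6)) - 1/28 = (-44 + 6) - 1/28 = -38 - 1/28 = -1065/28)
C(-32, -10*(-4)) + o = -1065/28 + 3660 = 101415/28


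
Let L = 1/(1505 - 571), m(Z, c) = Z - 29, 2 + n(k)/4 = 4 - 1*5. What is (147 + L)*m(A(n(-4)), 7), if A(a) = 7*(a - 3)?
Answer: -9199033/467 ≈ -19698.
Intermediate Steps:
n(k) = -12 (n(k) = -8 + 4*(4 - 1*5) = -8 + 4*(4 - 5) = -8 + 4*(-1) = -8 - 4 = -12)
A(a) = -21 + 7*a (A(a) = 7*(-3 + a) = -21 + 7*a)
m(Z, c) = -29 + Z
L = 1/934 ≈ 0.0010707
(147 + L)*m(A(n(-4)), 7) = (147 + 1/934)*(-29 + (-21 + 7*(-12))) = 137299*(-29 + (-21 - 84))/934 = 137299*(-29 - 105)/934 = (137299/934)*(-134) = -9199033/467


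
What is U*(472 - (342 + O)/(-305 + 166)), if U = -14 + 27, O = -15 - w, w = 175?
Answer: 854880/139 ≈ 6150.2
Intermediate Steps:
O = -190 (O = -15 - 1*175 = -15 - 175 = -190)
U = 13
U*(472 - (342 + O)/(-305 + 166)) = 13*(472 - (342 - 190)/(-305 + 166)) = 13*(472 - 152/(-139)) = 13*(472 - 152*(-1)/139) = 13*(472 - 1*(-152/139)) = 13*(472 + 152/139) = 13*(65760/139) = 854880/139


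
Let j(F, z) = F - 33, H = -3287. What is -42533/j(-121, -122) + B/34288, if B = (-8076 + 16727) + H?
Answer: 182399695/660044 ≈ 276.34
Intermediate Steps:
j(F, z) = -33 + F
B = 5364 (B = (-8076 + 16727) - 3287 = 8651 - 3287 = 5364)
-42533/j(-121, -122) + B/34288 = -42533/(-33 - 121) + 5364/34288 = -42533/(-154) + 5364*(1/34288) = -42533*(-1/154) + 1341/8572 = 42533/154 + 1341/8572 = 182399695/660044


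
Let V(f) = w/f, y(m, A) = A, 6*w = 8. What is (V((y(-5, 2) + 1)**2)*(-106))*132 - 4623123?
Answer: -41626763/9 ≈ -4.6252e+6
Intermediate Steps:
w = 4/3 (w = (1/6)*8 = 4/3 ≈ 1.3333)
V(f) = 4/(3*f)
(V((y(-5, 2) + 1)**2)*(-106))*132 - 4623123 = ((4/(3*((2 + 1)**2)))*(-106))*132 - 4623123 = ((4/(3*(3**2)))*(-106))*132 - 4623123 = (((4/3)/9)*(-106))*132 - 4623123 = (((4/3)*(1/9))*(-106))*132 - 4623123 = ((4/27)*(-106))*132 - 4623123 = -424/27*132 - 4623123 = -18656/9 - 4623123 = -41626763/9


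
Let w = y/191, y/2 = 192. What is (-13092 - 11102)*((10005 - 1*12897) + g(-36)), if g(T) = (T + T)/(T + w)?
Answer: 37825528644/541 ≈ 6.9918e+7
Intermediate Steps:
y = 384 (y = 2*192 = 384)
w = 384/191 ≈ 2.0105
g(T) = 2*T/(384/191 + T) (g(T) = (T + T)/(T + 384/191) = (2*T)/(384/191 + T) = 2*T/(384/191 + T))
(-13092 - 11102)*((10005 - 1*12897) + g(-36)) = (-13092 - 11102)*((10005 - 1*12897) + 382*(-36)/(384 + 191*(-36))) = -24194*((10005 - 12897) + 382*(-36)/(384 - 6876)) = -24194*(-2892 + 382*(-36)/(-6492)) = -24194*(-2892 + 382*(-36)*(-1/6492)) = -24194*(-2892 + 1146/541) = -24194*(-1563426/541) = 37825528644/541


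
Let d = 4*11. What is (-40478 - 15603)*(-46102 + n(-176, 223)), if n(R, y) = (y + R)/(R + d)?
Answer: 341281542391/132 ≈ 2.5855e+9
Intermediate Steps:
d = 44
n(R, y) = (R + y)/(44 + R) (n(R, y) = (y + R)/(R + 44) = (R + y)/(44 + R))
(-40478 - 15603)*(-46102 + n(-176, 223)) = (-40478 - 15603)*(-46102 + (-176 + 223)/(44 - 176)) = -56081*(-46102 + 47/(-132)) = -56081*(-46102 - 1/132*47) = -56081*(-46102 - 47/132) = -56081*(-6085511/132) = 341281542391/132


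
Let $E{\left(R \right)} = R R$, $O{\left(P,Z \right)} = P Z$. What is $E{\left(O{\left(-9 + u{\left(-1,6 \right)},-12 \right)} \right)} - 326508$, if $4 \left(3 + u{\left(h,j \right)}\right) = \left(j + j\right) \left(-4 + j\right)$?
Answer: $-321324$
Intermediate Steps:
$u{\left(h,j \right)} = -3 + \frac{j \left(-4 + j\right)}{2}$ ($u{\left(h,j \right)} = -3 + \frac{\left(j + j\right) \left(-4 + j\right)}{4} = -3 + \frac{2 j \left(-4 + j\right)}{4} = -3 + \frac{j \left(-4 + j\right)}{2}$)
$E{\left(R \right)} = R^{2}$
$E{\left(O{\left(-9 + u{\left(-1,6 \right)},-12 \right)} \right)} - 326508 = \left(\left(-9 - \left(15 - 18\right)\right) \left(-12\right)\right)^{2} - 326508 = \left(\left(-9 - -3\right) \left(-12\right)\right)^{2} - 326508 = \left(\left(-9 + 3\right) \left(-12\right)\right)^{2} - 326508 = \left(\left(-6\right) \left(-12\right)\right)^{2} - 326508 = 72^{2} - 326508 = 5184 - 326508 = -321324$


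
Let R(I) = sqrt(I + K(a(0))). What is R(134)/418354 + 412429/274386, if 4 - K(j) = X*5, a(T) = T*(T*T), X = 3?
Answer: 412429/274386 + sqrt(123)/418354 ≈ 1.5031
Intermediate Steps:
a(T) = T**3 (a(T) = T*T**2 = T**3)
K(j) = -11 (K(j) = 4 - 3*5 = 4 - 1*15 = 4 - 15 = -11)
R(I) = sqrt(-11 + I) (R(I) = sqrt(I - 11) = sqrt(-11 + I))
R(134)/418354 + 412429/274386 = sqrt(-11 + 134)/418354 + 412429/274386 = sqrt(123)*(1/418354) + 412429*(1/274386) = sqrt(123)/418354 + 412429/274386 = 412429/274386 + sqrt(123)/418354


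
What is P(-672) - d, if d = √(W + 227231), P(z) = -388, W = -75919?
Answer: -388 - 28*√193 ≈ -776.99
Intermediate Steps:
d = 28*√193 (d = √(-75919 + 227231) = √151312 = 28*√193 ≈ 388.99)
P(-672) - d = -388 - 28*√193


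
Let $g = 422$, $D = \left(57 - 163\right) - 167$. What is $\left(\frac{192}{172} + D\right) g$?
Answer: $- \frac{4933602}{43} \approx -1.1473 \cdot 10^{5}$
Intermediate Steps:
$D = -273$ ($D = -106 - 167 = -273$)
$\left(\frac{192}{172} + D\right) g = \left(\frac{192}{172} - 273\right) 422 = \left(192 \cdot \frac{1}{172} - 273\right) 422 = \left(\frac{48}{43} - 273\right) 422 = \left(- \frac{11691}{43}\right) 422 = - \frac{4933602}{43}$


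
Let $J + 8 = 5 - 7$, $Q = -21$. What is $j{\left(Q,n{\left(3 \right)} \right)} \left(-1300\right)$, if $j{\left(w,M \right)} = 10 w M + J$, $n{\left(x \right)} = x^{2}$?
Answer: $2470000$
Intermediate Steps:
$J = -10$ ($J = -8 + \left(5 - 7\right) = -8 - 2 = -10$)
$j{\left(w,M \right)} = -10 + 10 M w$ ($j{\left(w,M \right)} = 10 w M - 10 = 10 M w - 10 = -10 + 10 M w$)
$j{\left(Q,n{\left(3 \right)} \right)} \left(-1300\right) = \left(-10 + 10 \cdot 3^{2} \left(-21\right)\right) \left(-1300\right) = \left(-10 + 10 \cdot 9 \left(-21\right)\right) \left(-1300\right) = \left(-10 - 1890\right) \left(-1300\right) = \left(-1900\right) \left(-1300\right) = 2470000$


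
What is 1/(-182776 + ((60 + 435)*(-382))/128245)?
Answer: -25649/4688059442 ≈ -5.4711e-6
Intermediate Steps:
1/(-182776 + ((60 + 435)*(-382))/128245) = 1/(-182776 + (495*(-382))*(1/128245)) = 1/(-182776 - 189090*1/128245) = 1/(-182776 - 37818/25649) = 1/(-4688059442/25649) = -25649/4688059442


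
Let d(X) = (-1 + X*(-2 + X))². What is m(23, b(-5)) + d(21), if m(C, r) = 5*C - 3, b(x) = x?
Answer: 158516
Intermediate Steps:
m(C, r) = -3 + 5*C
m(23, b(-5)) + d(21) = (-3 + 5*23) + (1 - 1*21² + 2*21)² = (-3 + 115) + (1 - 1*441 + 42)² = 112 + (1 - 441 + 42)² = 112 + (-398)² = 112 + 158404 = 158516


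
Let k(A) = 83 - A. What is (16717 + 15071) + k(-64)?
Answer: 31935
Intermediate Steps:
(16717 + 15071) + k(-64) = (16717 + 15071) + (83 - 1*(-64)) = 31788 + (83 + 64) = 31788 + 147 = 31935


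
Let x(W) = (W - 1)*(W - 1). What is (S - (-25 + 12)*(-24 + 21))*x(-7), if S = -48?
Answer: -5568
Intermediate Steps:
x(W) = (-1 + W)² (x(W) = (-1 + W)*(-1 + W) = (-1 + W)²)
(S - (-25 + 12)*(-24 + 21))*x(-7) = (-48 - (-25 + 12)*(-24 + 21))*(-1 - 7)² = (-48 - (-13)*(-3))*(-8)² = (-48 - 1*39)*64 = (-48 - 39)*64 = -87*64 = -5568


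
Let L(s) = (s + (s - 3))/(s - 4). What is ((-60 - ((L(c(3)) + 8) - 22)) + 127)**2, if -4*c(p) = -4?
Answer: 58564/9 ≈ 6507.1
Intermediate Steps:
c(p) = 1 (c(p) = -1/4*(-4) = 1)
L(s) = (-3 + 2*s)/(-4 + s) (L(s) = (s + (-3 + s))/(-4 + s) = (-3 + 2*s)/(-4 + s))
((-60 - ((L(c(3)) + 8) - 22)) + 127)**2 = ((-60 - (((-3 + 2*1)/(-4 + 1) + 8) - 22)) + 127)**2 = ((-60 - (((-3 + 2)/(-3) + 8) - 22)) + 127)**2 = ((-60 - ((-1/3*(-1) + 8) - 22)) + 127)**2 = ((-60 - ((1/3 + 8) - 22)) + 127)**2 = ((-60 - (25/3 - 22)) + 127)**2 = ((-60 - 1*(-41/3)) + 127)**2 = ((-60 + 41/3) + 127)**2 = (-139/3 + 127)**2 = (242/3)**2 = 58564/9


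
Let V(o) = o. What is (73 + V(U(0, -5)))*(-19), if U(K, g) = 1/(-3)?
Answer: -4142/3 ≈ -1380.7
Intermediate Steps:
U(K, g) = -1/3 (U(K, g) = 1*(-1/3) = -1/3)
(73 + V(U(0, -5)))*(-19) = (73 - 1/3)*(-19) = (218/3)*(-19) = -4142/3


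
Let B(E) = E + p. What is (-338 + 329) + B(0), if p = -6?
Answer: -15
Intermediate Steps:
B(E) = -6 + E (B(E) = E - 6 = -6 + E)
(-338 + 329) + B(0) = (-338 + 329) + (-6 + 0) = -9 - 6 = -15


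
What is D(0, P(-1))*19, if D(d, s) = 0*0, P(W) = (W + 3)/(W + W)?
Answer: 0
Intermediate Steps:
P(W) = (3 + W)/(2*W) (P(W) = (3 + W)/((2*W)) = (3 + W)*(1/(2*W)) = (3 + W)/(2*W))
D(d, s) = 0
D(0, P(-1))*19 = 0*19 = 0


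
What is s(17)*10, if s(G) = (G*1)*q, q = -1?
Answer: -170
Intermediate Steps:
s(G) = -G (s(G) = (G*1)*(-1) = G*(-1) = -G)
s(17)*10 = -1*17*10 = -17*10 = -170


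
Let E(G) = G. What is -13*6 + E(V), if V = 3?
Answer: -75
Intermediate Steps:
-13*6 + E(V) = -13*6 + 3 = -78 + 3 = -75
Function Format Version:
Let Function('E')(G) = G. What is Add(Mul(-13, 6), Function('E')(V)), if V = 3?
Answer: -75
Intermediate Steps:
Add(Mul(-13, 6), Function('E')(V)) = Add(Mul(-13, 6), 3) = Add(-78, 3) = -75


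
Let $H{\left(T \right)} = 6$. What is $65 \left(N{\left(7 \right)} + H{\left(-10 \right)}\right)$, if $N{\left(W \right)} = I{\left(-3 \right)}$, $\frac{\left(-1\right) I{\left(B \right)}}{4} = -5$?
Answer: $1690$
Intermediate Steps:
$I{\left(B \right)} = 20$ ($I{\left(B \right)} = \left(-4\right) \left(-5\right) = 20$)
$N{\left(W \right)} = 20$
$65 \left(N{\left(7 \right)} + H{\left(-10 \right)}\right) = 65 \left(20 + 6\right) = 65 \cdot 26 = 1690$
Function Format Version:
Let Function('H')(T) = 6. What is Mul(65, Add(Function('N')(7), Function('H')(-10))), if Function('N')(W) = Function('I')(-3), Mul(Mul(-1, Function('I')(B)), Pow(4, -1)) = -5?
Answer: 1690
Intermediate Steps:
Function('I')(B) = 20 (Function('I')(B) = Mul(-4, -5) = 20)
Function('N')(W) = 20
Mul(65, Add(Function('N')(7), Function('H')(-10))) = Mul(65, Add(20, 6)) = Mul(65, 26) = 1690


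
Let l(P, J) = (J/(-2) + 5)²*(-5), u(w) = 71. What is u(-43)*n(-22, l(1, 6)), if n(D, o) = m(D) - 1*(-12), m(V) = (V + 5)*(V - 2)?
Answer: 29820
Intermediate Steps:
l(P, J) = -5*(5 - J/2)² (l(P, J) = (J*(-½) + 5)²*(-5) = (-J/2 + 5)²*(-5) = (5 - J/2)²*(-5) = -5*(5 - J/2)²)
m(V) = (-2 + V)*(5 + V) (m(V) = (5 + V)*(-2 + V) = (-2 + V)*(5 + V))
n(D, o) = 2 + D² + 3*D (n(D, o) = (-10 + D² + 3*D) - 1*(-12) = (-10 + D² + 3*D) + 12 = 2 + D² + 3*D)
u(-43)*n(-22, l(1, 6)) = 71*(2 + (-22)² + 3*(-22)) = 71*(2 + 484 - 66) = 71*420 = 29820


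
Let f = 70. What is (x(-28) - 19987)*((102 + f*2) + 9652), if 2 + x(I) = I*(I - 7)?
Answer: -188075046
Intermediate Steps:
x(I) = -2 + I*(-7 + I) (x(I) = -2 + I*(I - 7) = -2 + I*(-7 + I))
(x(-28) - 19987)*((102 + f*2) + 9652) = ((-2 + (-28)**2 - 7*(-28)) - 19987)*((102 + 70*2) + 9652) = ((-2 + 784 + 196) - 19987)*((102 + 140) + 9652) = (978 - 19987)*(242 + 9652) = -19009*9894 = -188075046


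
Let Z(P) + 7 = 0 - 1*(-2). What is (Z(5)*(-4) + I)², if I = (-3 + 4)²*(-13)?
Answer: 49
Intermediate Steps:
Z(P) = -5 (Z(P) = -7 + (0 - 1*(-2)) = -7 + (0 + 2) = -7 + 2 = -5)
I = -13 (I = 1²*(-13) = 1*(-13) = -13)
(Z(5)*(-4) + I)² = (-5*(-4) - 13)² = (20 - 13)² = 7² = 49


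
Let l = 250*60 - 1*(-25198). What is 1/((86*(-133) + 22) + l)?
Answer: 1/28782 ≈ 3.4744e-5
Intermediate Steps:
l = 40198 (l = 15000 + 25198 = 40198)
1/((86*(-133) + 22) + l) = 1/((86*(-133) + 22) + 40198) = 1/((-11438 + 22) + 40198) = 1/(-11416 + 40198) = 1/28782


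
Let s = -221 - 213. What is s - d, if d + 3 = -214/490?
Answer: -105488/245 ≈ -430.56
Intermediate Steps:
s = -434
d = -842/245 (d = -3 - 214/490 = -3 - 214*1/490 = -3 - 107/245 = -842/245 ≈ -3.4367)
s - d = -434 - 1*(-842/245) = -434 + 842/245 = -105488/245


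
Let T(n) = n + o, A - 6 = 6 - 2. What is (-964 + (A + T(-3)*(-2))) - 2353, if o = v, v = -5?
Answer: -3291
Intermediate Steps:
A = 10 (A = 6 + (6 - 2) = 6 + 4 = 10)
o = -5
T(n) = -5 + n (T(n) = n - 5 = -5 + n)
(-964 + (A + T(-3)*(-2))) - 2353 = (-964 + (10 + (-5 - 3)*(-2))) - 2353 = (-964 + (10 - 8*(-2))) - 2353 = (-964 + (10 + 16)) - 2353 = (-964 + 26) - 2353 = -938 - 2353 = -3291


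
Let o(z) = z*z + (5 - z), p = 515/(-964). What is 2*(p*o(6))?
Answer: -18025/482 ≈ -37.396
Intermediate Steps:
p = -515/964 (p = 515*(-1/964) = -515/964 ≈ -0.53423)
o(z) = 5 + z² - z (o(z) = z² + (5 - z) = 5 + z² - z)
2*(p*o(6)) = 2*(-515*(5 + 6² - 1*6)/964) = 2*(-515*(5 + 36 - 6)/964) = 2*(-515/964*35) = 2*(-18025/964) = -18025/482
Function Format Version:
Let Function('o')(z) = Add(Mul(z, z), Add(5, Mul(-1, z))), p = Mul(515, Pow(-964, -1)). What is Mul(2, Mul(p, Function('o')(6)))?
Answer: Rational(-18025, 482) ≈ -37.396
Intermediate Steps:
p = Rational(-515, 964) (p = Mul(515, Rational(-1, 964)) = Rational(-515, 964) ≈ -0.53423)
Function('o')(z) = Add(5, Pow(z, 2), Mul(-1, z)) (Function('o')(z) = Add(Pow(z, 2), Add(5, Mul(-1, z))) = Add(5, Pow(z, 2), Mul(-1, z)))
Mul(2, Mul(p, Function('o')(6))) = Mul(2, Mul(Rational(-515, 964), Add(5, Pow(6, 2), Mul(-1, 6)))) = Mul(2, Mul(Rational(-515, 964), Add(5, 36, -6))) = Mul(2, Mul(Rational(-515, 964), 35)) = Mul(2, Rational(-18025, 964)) = Rational(-18025, 482)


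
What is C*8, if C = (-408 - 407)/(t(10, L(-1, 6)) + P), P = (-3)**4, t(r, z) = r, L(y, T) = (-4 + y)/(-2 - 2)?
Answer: -6520/91 ≈ -71.648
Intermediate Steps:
L(y, T) = 1 - y/4 (L(y, T) = (-4 + y)/(-4) = (-4 + y)*(-1/4) = 1 - y/4)
P = 81
C = -815/91 (C = (-408 - 407)/(10 + 81) = -815/91 ≈ -8.9560)
C*8 = -815/91*8 = -6520/91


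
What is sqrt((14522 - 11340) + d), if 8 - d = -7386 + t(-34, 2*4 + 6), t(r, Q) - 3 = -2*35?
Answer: sqrt(10643) ≈ 103.16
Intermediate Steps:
t(r, Q) = -67 (t(r, Q) = 3 - 2*35 = 3 - 70 = -67)
d = 7461 (d = 8 - (-7386 - 67) = 8 - 1*(-7453) = 8 + 7453 = 7461)
sqrt((14522 - 11340) + d) = sqrt((14522 - 11340) + 7461) = sqrt(3182 + 7461) = sqrt(10643)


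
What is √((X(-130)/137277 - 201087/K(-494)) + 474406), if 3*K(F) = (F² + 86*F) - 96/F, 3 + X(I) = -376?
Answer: √1899609999303783619795552862/63278839848 ≈ 688.77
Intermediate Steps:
X(I) = -379 (X(I) = -3 - 376 = -379)
K(F) = -32/F + F²/3 + 86*F/3 (K(F) = ((F² + 86*F) - 96/F)/3 = (F² - 96/F + 86*F)/3 = -32/F + F²/3 + 86*F/3)
√((X(-130)/137277 - 201087/K(-494)) + 474406) = √((-379/137277 - 201087*(-1482/(-96 + (-494)²*(86 - 494)))) + 474406) = √((-379*1/137277 - 201087*(-1482/(-96 + 244036*(-408)))) + 474406) = √((-379/137277 - 201087*(-1482/(-96 - 99566688))) + 474406) = √((-379/137277 - 201087/((⅓)*(-1/494)*(-99566784))) + 474406) = √((-379/137277 - 201087/16594464/247) + 474406) = √((-379/137277 - 201087*247/16594464) + 474406) = √((-379/137277 - 16556163/5531488) + 474406) = √(-2274876822103/759346078176 + 474406) = √(360236060686341353/759346078176) = √1899609999303783619795552862/63278839848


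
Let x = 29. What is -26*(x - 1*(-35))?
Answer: -1664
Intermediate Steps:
-26*(x - 1*(-35)) = -26*(29 - 1*(-35)) = -26*(29 + 35) = -26*64 = -1664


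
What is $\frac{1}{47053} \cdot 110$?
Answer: $\frac{110}{47053} \approx 0.0023378$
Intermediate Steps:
$\frac{1}{47053} \cdot 110 = \frac{110}{47053}$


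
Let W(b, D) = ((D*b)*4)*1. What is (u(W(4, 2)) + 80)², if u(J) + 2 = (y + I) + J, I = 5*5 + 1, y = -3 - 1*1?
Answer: 17424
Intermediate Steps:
y = -4 (y = -3 - 1 = -4)
I = 26 (I = 25 + 1 = 26)
W(b, D) = 4*D*b (W(b, D) = (4*D*b)*1 = 4*D*b)
u(J) = 20 + J (u(J) = -2 + ((-4 + 26) + J) = -2 + (22 + J) = 20 + J)
(u(W(4, 2)) + 80)² = ((20 + 4*2*4) + 80)² = ((20 + 32) + 80)² = (52 + 80)² = 132² = 17424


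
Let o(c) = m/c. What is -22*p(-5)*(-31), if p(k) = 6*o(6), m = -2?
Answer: -1364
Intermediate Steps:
o(c) = -2/c
p(k) = -2 (p(k) = 6*(-2/6) = 6*(-2*⅙) = 6*(-⅓) = -2)
-22*p(-5)*(-31) = -22*(-2)*(-31) = 44*(-31) = -1364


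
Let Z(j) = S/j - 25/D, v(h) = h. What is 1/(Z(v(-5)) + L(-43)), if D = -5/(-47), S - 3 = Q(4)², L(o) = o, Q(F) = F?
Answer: -5/1409 ≈ -0.0035486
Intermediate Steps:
S = 19 (S = 3 + 4² = 3 + 16 = 19)
D = 5/47 (D = -5*(-1/47) = 5/47 ≈ 0.10638)
Z(j) = -235 + 19/j (Z(j) = 19/j - 25/5/47 = 19/j - 25*47/5 = 19/j - 235 = -235 + 19/j)
1/(Z(v(-5)) + L(-43)) = 1/((-235 + 19/(-5)) - 43) = 1/((-235 + 19*(-⅕)) - 43) = 1/((-235 - 19/5) - 43) = 1/(-1194/5 - 43) = 1/(-1409/5) = -5/1409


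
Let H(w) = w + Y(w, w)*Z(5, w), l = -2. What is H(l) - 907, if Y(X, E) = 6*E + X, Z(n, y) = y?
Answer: -881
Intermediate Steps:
Y(X, E) = X + 6*E
H(w) = w + 7*w² (H(w) = w + (w + 6*w)*w = w + (7*w)*w = w + 7*w²)
H(l) - 907 = -2*(1 + 7*(-2)) - 907 = -2*(1 - 14) - 907 = -2*(-13) - 907 = 26 - 907 = -881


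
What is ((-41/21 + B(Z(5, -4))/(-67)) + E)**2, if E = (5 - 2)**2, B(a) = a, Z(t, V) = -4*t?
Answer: 106832896/1979649 ≈ 53.966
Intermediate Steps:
E = 9 (E = 3**2 = 9)
((-41/21 + B(Z(5, -4))/(-67)) + E)**2 = ((-41/21 - 4*5/(-67)) + 9)**2 = ((-41*1/21 - 20*(-1/67)) + 9)**2 = ((-41/21 + 20/67) + 9)**2 = (-2327/1407 + 9)**2 = (10336/1407)**2 = 106832896/1979649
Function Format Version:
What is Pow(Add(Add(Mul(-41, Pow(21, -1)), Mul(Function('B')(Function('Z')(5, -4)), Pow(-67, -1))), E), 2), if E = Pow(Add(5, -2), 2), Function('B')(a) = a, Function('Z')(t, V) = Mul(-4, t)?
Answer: Rational(106832896, 1979649) ≈ 53.966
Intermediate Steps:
E = 9 (E = Pow(3, 2) = 9)
Pow(Add(Add(Mul(-41, Pow(21, -1)), Mul(Function('B')(Function('Z')(5, -4)), Pow(-67, -1))), E), 2) = Pow(Add(Add(Mul(-41, Pow(21, -1)), Mul(Mul(-4, 5), Pow(-67, -1))), 9), 2) = Pow(Add(Add(Mul(-41, Rational(1, 21)), Mul(-20, Rational(-1, 67))), 9), 2) = Pow(Add(Add(Rational(-41, 21), Rational(20, 67)), 9), 2) = Pow(Add(Rational(-2327, 1407), 9), 2) = Pow(Rational(10336, 1407), 2) = Rational(106832896, 1979649)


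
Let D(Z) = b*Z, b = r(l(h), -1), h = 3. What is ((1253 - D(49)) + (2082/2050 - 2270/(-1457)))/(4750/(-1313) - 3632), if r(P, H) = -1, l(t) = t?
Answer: -2558095364981/7128962803550 ≈ -0.35883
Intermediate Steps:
b = -1
D(Z) = -Z
((1253 - D(49)) + (2082/2050 - 2270/(-1457)))/(4750/(-1313) - 3632) = ((1253 - (-1)*49) + (2082/2050 - 2270/(-1457)))/(4750/(-1313) - 3632) = ((1253 - 1*(-49)) + (2082*(1/2050) - 2270*(-1/1457)))/(4750*(-1/1313) - 3632) = ((1253 + 49) + (1041/1025 + 2270/1457))/(-4750/1313 - 3632) = (1302 + 3843487/1493425)/(-4773566/1313) = (1948282837/1493425)*(-1313/4773566) = -2558095364981/7128962803550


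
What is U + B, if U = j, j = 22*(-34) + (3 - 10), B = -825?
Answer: -1580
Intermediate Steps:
j = -755 (j = -748 - 7 = -755)
U = -755
U + B = -755 - 825 = -1580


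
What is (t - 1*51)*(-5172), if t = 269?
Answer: -1127496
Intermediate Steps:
(t - 1*51)*(-5172) = (269 - 1*51)*(-5172) = (269 - 51)*(-5172) = 218*(-5172) = -1127496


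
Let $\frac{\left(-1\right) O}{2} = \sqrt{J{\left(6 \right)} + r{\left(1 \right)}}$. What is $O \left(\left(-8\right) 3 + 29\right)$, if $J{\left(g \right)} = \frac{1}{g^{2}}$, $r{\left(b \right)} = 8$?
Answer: $- \frac{85}{3} \approx -28.333$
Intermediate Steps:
$J{\left(g \right)} = \frac{1}{g^{2}}$
$O = - \frac{17}{3}$ ($O = - 2 \sqrt{\frac{1}{36} + 8} = - 2 \sqrt{\frac{289}{36}} = \left(-2\right) \frac{17}{6} = - \frac{17}{3} \approx -5.6667$)
$O \left(\left(-8\right) 3 + 29\right) = - \frac{17 \left(\left(-8\right) 3 + 29\right)}{3} = - \frac{17 \left(-24 + 29\right)}{3} = \left(- \frac{17}{3}\right) 5 = - \frac{85}{3}$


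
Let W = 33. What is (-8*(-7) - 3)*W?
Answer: 1749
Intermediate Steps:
(-8*(-7) - 3)*W = (-8*(-7) - 3)*33 = (56 - 3)*33 = 53*33 = 1749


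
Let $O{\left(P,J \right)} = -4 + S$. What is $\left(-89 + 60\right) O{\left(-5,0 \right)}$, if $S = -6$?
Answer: $290$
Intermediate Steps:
$O{\left(P,J \right)} = -10$ ($O{\left(P,J \right)} = -4 - 6 = -10$)
$\left(-89 + 60\right) O{\left(-5,0 \right)} = \left(-89 + 60\right) \left(-10\right) = \left(-29\right) \left(-10\right) = 290$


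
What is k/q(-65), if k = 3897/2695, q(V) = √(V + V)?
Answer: -3897*I*√130/350350 ≈ -0.12682*I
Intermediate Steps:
q(V) = √2*√V (q(V) = √(2*V) = √2*√V)
k = 3897/2695 (k = 3897*(1/2695) = 3897/2695 ≈ 1.4460)
k/q(-65) = 3897/(2695*((√2*√(-65)))) = 3897/(2695*((√2*(I*√65)))) = 3897/(2695*((I*√130))) = 3897*(-I*√130/130)/2695 = -3897*I*√130/350350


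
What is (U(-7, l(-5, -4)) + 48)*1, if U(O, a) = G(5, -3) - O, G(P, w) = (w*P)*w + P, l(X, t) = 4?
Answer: 105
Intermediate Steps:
G(P, w) = P + P*w² (G(P, w) = (P*w)*w + P = P*w² + P = P + P*w²)
U(O, a) = 50 - O (U(O, a) = 5*(1 + (-3)²) - O = 5*(1 + 9) - O = 5*10 - O = 50 - O)
(U(-7, l(-5, -4)) + 48)*1 = ((50 - 1*(-7)) + 48)*1 = ((50 + 7) + 48)*1 = (57 + 48)*1 = 105*1 = 105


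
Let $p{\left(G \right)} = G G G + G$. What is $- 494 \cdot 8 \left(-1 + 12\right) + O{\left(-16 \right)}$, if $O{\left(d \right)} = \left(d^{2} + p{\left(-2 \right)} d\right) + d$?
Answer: $-43072$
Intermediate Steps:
$p{\left(G \right)} = G + G^{3}$ ($p{\left(G \right)} = G G^{2} + G = G^{3} + G = G + G^{3}$)
$O{\left(d \right)} = d^{2} - 9 d$ ($O{\left(d \right)} = \left(d^{2} + \left(-2 + \left(-2\right)^{3}\right) d\right) + d = \left(d^{2} + \left(-2 - 8\right) d\right) + d = \left(d^{2} - 10 d\right) + d = d^{2} - 9 d$)
$- 494 \cdot 8 \left(-1 + 12\right) + O{\left(-16 \right)} = - 494 \cdot 8 \left(-1 + 12\right) - 16 \left(-9 - 16\right) = - 494 \cdot 8 \cdot 11 - -400 = \left(-494\right) 88 + 400 = -43472 + 400 = -43072$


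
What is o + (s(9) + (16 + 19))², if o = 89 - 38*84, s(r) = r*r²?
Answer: 580593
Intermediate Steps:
s(r) = r³
o = -3103 (o = 89 - 3192 = -3103)
o + (s(9) + (16 + 19))² = -3103 + (9³ + (16 + 19))² = -3103 + (729 + 35)² = -3103 + 764² = -3103 + 583696 = 580593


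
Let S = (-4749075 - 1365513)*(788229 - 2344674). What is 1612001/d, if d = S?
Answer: 1612001/9517019919660 ≈ 1.6938e-7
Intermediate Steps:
S = 9517019919660 (S = -6114588*(-1556445) = 9517019919660)
d = 9517019919660
1612001/d = 1612001/9517019919660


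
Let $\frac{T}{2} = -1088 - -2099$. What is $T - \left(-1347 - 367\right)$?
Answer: $3736$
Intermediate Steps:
$T = 2022$ ($T = 2 \left(-1088 - -2099\right) = 2 \left(-1088 + 2099\right) = 2 \cdot 1011 = 2022$)
$T - \left(-1347 - 367\right) = 2022 - \left(-1347 - 367\right) = 2022 - -1714 = 2022 + 1714 = 3736$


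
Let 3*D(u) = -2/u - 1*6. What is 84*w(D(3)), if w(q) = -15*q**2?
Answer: -56000/9 ≈ -6222.2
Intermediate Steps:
D(u) = -2 - 2/(3*u) (D(u) = (-2/u - 1*6)/3 = (-2/u - 6)/3 = (-6 - 2/u)/3 = -2 - 2/(3*u))
84*w(D(3)) = 84*(-15*(-2 - 2/3/3)**2) = 84*(-15*(-2 - 2/3*1/3)**2) = 84*(-15*(-2 - 2/9)**2) = 84*(-15*(-20/9)**2) = 84*(-15*400/81) = 84*(-2000/27) = -56000/9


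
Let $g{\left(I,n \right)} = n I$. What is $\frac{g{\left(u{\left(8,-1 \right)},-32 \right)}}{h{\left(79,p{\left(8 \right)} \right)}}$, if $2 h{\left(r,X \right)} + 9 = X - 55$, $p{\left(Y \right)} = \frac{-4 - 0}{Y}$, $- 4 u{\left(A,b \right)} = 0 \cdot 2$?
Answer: $0$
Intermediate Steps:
$u{\left(A,b \right)} = 0$ ($u{\left(A,b \right)} = - \frac{0 \cdot 2}{4} = \left(- \frac{1}{4}\right) 0 = 0$)
$g{\left(I,n \right)} = I n$
$p{\left(Y \right)} = - \frac{4}{Y}$ ($p{\left(Y \right)} = \frac{-4 + 0}{Y} = - \frac{4}{Y}$)
$h{\left(r,X \right)} = -32 + \frac{X}{2}$ ($h{\left(r,X \right)} = - \frac{9}{2} + \frac{X - 55}{2} = - \frac{9}{2} + \frac{-55 + X}{2} = - \frac{9}{2} + \left(- \frac{55}{2} + \frac{X}{2}\right) = -32 + \frac{X}{2}$)
$\frac{g{\left(u{\left(8,-1 \right)},-32 \right)}}{h{\left(79,p{\left(8 \right)} \right)}} = \frac{0 \left(-32\right)}{-32 + \frac{\left(-4\right) \frac{1}{8}}{2}} = \frac{0}{-32 + \frac{\left(-4\right) \frac{1}{8}}{2}} = \frac{0}{-32 + \frac{1}{2} \left(- \frac{1}{2}\right)} = \frac{0}{-32 - \frac{1}{4}} = \frac{0}{- \frac{129}{4}} = 0 \left(- \frac{4}{129}\right) = 0$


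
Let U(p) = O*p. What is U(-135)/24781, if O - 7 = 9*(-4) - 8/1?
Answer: 4995/24781 ≈ 0.20157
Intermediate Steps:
O = -37 (O = 7 + (9*(-4) - 8/1) = 7 + (-36 - 8*1) = 7 + (-36 - 8) = 7 - 44 = -37)
U(p) = -37*p
U(-135)/24781 = -37*(-135)/24781 = 4995*(1/24781) = 4995/24781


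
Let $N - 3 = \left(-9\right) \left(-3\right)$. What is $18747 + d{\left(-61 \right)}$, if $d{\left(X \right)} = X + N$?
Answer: $18716$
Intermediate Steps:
$N = 30$ ($N = 3 - -27 = 3 + 27 = 30$)
$d{\left(X \right)} = 30 + X$ ($d{\left(X \right)} = X + 30 = 30 + X$)
$18747 + d{\left(-61 \right)} = 18747 + \left(30 - 61\right) = 18747 - 31 = 18716$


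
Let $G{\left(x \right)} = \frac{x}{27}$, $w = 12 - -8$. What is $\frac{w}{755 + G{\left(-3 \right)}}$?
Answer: $\frac{90}{3397} \approx 0.026494$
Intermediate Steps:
$w = 20$ ($w = 12 + 8 = 20$)
$G{\left(x \right)} = \frac{x}{27}$ ($G{\left(x \right)} = x \frac{1}{27} = \frac{x}{27}$)
$\frac{w}{755 + G{\left(-3 \right)}} = \frac{1}{755 + \frac{1}{27} \left(-3\right)} 20 = \frac{1}{755 - \frac{1}{9}} \cdot 20 = \frac{1}{\frac{6794}{9}} \cdot 20 = \frac{9}{6794} \cdot 20 = \frac{90}{3397}$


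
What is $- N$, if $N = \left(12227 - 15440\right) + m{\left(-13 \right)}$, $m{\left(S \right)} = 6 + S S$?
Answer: $3038$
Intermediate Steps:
$m{\left(S \right)} = 6 + S^{2}$
$N = -3038$ ($N = \left(12227 - 15440\right) + \left(6 + \left(-13\right)^{2}\right) = -3213 + \left(6 + 169\right) = -3213 + 175 = -3038$)
$- N = \left(-1\right) \left(-3038\right) = 3038$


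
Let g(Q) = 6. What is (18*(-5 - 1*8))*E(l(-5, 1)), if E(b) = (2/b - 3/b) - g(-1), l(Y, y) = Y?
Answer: 6786/5 ≈ 1357.2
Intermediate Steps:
E(b) = -6 - 1/b (E(b) = (2/b - 3/b) - 1*6 = -1/b - 6 = -6 - 1/b)
(18*(-5 - 1*8))*E(l(-5, 1)) = (18*(-5 - 1*8))*(-6 - 1/(-5)) = (18*(-5 - 8))*(-6 - 1*(-1/5)) = (18*(-13))*(-6 + 1/5) = -234*(-29/5) = 6786/5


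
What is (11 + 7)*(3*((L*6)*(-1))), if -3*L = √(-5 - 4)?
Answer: 324*I ≈ 324.0*I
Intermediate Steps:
L = -I (L = -√(-5 - 4)/3 = -I ≈ -1.0*I)
(11 + 7)*(3*((L*6)*(-1))) = (11 + 7)*(3*((-I*6)*(-1))) = 18*(3*(-6*I*(-1))) = 18*(3*(6*I)) = 18*(18*I) = 324*I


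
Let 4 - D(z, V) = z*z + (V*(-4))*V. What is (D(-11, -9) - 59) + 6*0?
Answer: 148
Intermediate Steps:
D(z, V) = 4 - z² + 4*V² (D(z, V) = 4 - (z*z + (V*(-4))*V) = 4 - (z² + (-4*V)*V) = 4 - (z² - 4*V²) = 4 + (-z² + 4*V²) = 4 - z² + 4*V²)
(D(-11, -9) - 59) + 6*0 = ((4 - 1*(-11)² + 4*(-9)²) - 59) + 6*0 = ((4 - 1*121 + 4*81) - 59) + 0 = ((4 - 121 + 324) - 59) + 0 = (207 - 59) + 0 = 148 + 0 = 148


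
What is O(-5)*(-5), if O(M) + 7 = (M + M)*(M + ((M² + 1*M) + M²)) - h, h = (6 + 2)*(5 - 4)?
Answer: 2075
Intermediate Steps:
h = 8 (h = 8*1 = 8)
O(M) = -15 + 2*M*(2*M + 2*M²) (O(M) = -7 + ((M + M)*(M + ((M² + 1*M) + M²)) - 1*8) = -7 + ((2*M)*(M + ((M² + M) + M²)) - 8) = -7 + ((2*M)*(M + ((M + M²) + M²)) - 8) = -7 + ((2*M)*(M + (M + 2*M²)) - 8) = -7 + ((2*M)*(2*M + 2*M²) - 8) = -7 + (2*M*(2*M + 2*M²) - 8) = -7 + (-8 + 2*M*(2*M + 2*M²)) = -15 + 2*M*(2*M + 2*M²))
O(-5)*(-5) = (-15 + 4*(-5)² + 4*(-5)³)*(-5) = (-15 + 4*25 + 4*(-125))*(-5) = (-15 + 100 - 500)*(-5) = -415*(-5) = 2075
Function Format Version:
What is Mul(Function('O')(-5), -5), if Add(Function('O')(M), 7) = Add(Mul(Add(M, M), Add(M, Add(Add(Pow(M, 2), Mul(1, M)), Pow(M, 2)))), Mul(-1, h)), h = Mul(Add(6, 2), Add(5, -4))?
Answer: 2075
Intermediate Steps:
h = 8 (h = Mul(8, 1) = 8)
Function('O')(M) = Add(-15, Mul(2, M, Add(Mul(2, M), Mul(2, Pow(M, 2))))) (Function('O')(M) = Add(-7, Add(Mul(Add(M, M), Add(M, Add(Add(Pow(M, 2), Mul(1, M)), Pow(M, 2)))), Mul(-1, 8))) = Add(-7, Add(Mul(Mul(2, M), Add(M, Add(Add(Pow(M, 2), M), Pow(M, 2)))), -8)) = Add(-7, Add(Mul(Mul(2, M), Add(M, Add(Add(M, Pow(M, 2)), Pow(M, 2)))), -8)) = Add(-7, Add(Mul(Mul(2, M), Add(M, Add(M, Mul(2, Pow(M, 2))))), -8)) = Add(-7, Add(Mul(Mul(2, M), Add(Mul(2, M), Mul(2, Pow(M, 2)))), -8)) = Add(-7, Add(Mul(2, M, Add(Mul(2, M), Mul(2, Pow(M, 2)))), -8)) = Add(-7, Add(-8, Mul(2, M, Add(Mul(2, M), Mul(2, Pow(M, 2)))))) = Add(-15, Mul(2, M, Add(Mul(2, M), Mul(2, Pow(M, 2))))))
Mul(Function('O')(-5), -5) = Mul(Add(-15, Mul(4, Pow(-5, 2)), Mul(4, Pow(-5, 3))), -5) = Mul(Add(-15, Mul(4, 25), Mul(4, -125)), -5) = Mul(Add(-15, 100, -500), -5) = Mul(-415, -5) = 2075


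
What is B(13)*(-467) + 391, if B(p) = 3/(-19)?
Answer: 8830/19 ≈ 464.74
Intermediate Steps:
B(p) = -3/19 (B(p) = 3*(-1/19) = -3/19)
B(13)*(-467) + 391 = -3/19*(-467) + 391 = 1401/19 + 391 = 8830/19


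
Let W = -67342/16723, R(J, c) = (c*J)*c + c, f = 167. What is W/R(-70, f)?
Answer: 67342/32644349549 ≈ 2.0629e-6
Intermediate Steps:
R(J, c) = c + J*c² (R(J, c) = (J*c)*c + c = J*c² + c = c + J*c²)
W = -67342/16723 (W = -67342*1/16723 = -67342/16723 ≈ -4.0269)
W/R(-70, f) = -67342*1/(167*(1 - 70*167))/16723 = -67342*1/(167*(1 - 11690))/16723 = -67342/(16723*(167*(-11689))) = -67342/16723/(-1952063) = -67342/16723*(-1/1952063) = 67342/32644349549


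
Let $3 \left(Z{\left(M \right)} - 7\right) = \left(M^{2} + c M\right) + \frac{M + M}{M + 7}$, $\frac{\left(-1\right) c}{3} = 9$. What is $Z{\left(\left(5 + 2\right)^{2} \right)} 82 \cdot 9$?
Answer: $\frac{541569}{2} \approx 2.7078 \cdot 10^{5}$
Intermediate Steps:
$c = -27$ ($c = \left(-3\right) 9 = -27$)
$Z{\left(M \right)} = 7 - 9 M + \frac{M^{2}}{3} + \frac{2 M}{3 \left(7 + M\right)}$ ($Z{\left(M \right)} = 7 + \frac{\left(M^{2} - 27 M\right) + \frac{M + M}{M + 7}}{3} = 7 + \frac{\left(M^{2} - 27 M\right) + \frac{2 M}{7 + M}}{3} = 7 + \frac{M^{2} - 27 M + \frac{2 M}{7 + M}}{3} = 7 + \left(- 9 M + \frac{M^{2}}{3} + \frac{2 M}{3 \left(7 + M\right)}\right) = 7 - 9 M + \frac{M^{2}}{3} + \frac{2 M}{3 \left(7 + M\right)}$)
$Z{\left(\left(5 + 2\right)^{2} \right)} 82 \cdot 9 = \frac{147 + \left(\left(5 + 2\right)^{2}\right)^{3} - 166 \left(5 + 2\right)^{2} - 20 \left(\left(5 + 2\right)^{2}\right)^{2}}{3 \left(7 + \left(5 + 2\right)^{2}\right)} 82 \cdot 9 = \frac{147 + \left(7^{2}\right)^{3} - 166 \cdot 7^{2} - 20 \left(7^{2}\right)^{2}}{3 \left(7 + 7^{2}\right)} 82 \cdot 9 = \frac{147 + 49^{3} - 8134 - 20 \cdot 49^{2}}{3 \left(7 + 49\right)} 82 \cdot 9 = \frac{147 + 117649 - 8134 - 48020}{3 \cdot 56} \cdot 82 \cdot 9 = \frac{1}{3} \cdot \frac{1}{56} \left(147 + 117649 - 8134 - 48020\right) 82 \cdot 9 = \frac{1}{3} \cdot \frac{1}{56} \cdot 61642 \cdot 82 \cdot 9 = \frac{4403}{12} \cdot 82 \cdot 9 = \frac{180523}{6} \cdot 9 = \frac{541569}{2}$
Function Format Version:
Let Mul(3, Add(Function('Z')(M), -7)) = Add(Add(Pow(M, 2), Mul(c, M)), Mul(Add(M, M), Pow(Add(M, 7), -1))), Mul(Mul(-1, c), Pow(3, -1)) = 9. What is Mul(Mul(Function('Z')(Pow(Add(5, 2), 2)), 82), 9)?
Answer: Rational(541569, 2) ≈ 2.7078e+5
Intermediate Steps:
c = -27 (c = Mul(-3, 9) = -27)
Function('Z')(M) = Add(7, Mul(-9, M), Mul(Rational(1, 3), Pow(M, 2)), Mul(Rational(2, 3), M, Pow(Add(7, M), -1))) (Function('Z')(M) = Add(7, Mul(Rational(1, 3), Add(Add(Pow(M, 2), Mul(-27, M)), Mul(Add(M, M), Pow(Add(M, 7), -1))))) = Add(7, Mul(Rational(1, 3), Add(Add(Pow(M, 2), Mul(-27, M)), Mul(Mul(2, M), Pow(Add(7, M), -1))))) = Add(7, Mul(Rational(1, 3), Add(Add(Pow(M, 2), Mul(-27, M)), Mul(2, M, Pow(Add(7, M), -1))))) = Add(7, Mul(Rational(1, 3), Add(Pow(M, 2), Mul(-27, M), Mul(2, M, Pow(Add(7, M), -1))))) = Add(7, Add(Mul(-9, M), Mul(Rational(1, 3), Pow(M, 2)), Mul(Rational(2, 3), M, Pow(Add(7, M), -1)))) = Add(7, Mul(-9, M), Mul(Rational(1, 3), Pow(M, 2)), Mul(Rational(2, 3), M, Pow(Add(7, M), -1))))
Mul(Mul(Function('Z')(Pow(Add(5, 2), 2)), 82), 9) = Mul(Mul(Mul(Rational(1, 3), Pow(Add(7, Pow(Add(5, 2), 2)), -1), Add(147, Pow(Pow(Add(5, 2), 2), 3), Mul(-166, Pow(Add(5, 2), 2)), Mul(-20, Pow(Pow(Add(5, 2), 2), 2)))), 82), 9) = Mul(Mul(Mul(Rational(1, 3), Pow(Add(7, Pow(7, 2)), -1), Add(147, Pow(Pow(7, 2), 3), Mul(-166, Pow(7, 2)), Mul(-20, Pow(Pow(7, 2), 2)))), 82), 9) = Mul(Mul(Mul(Rational(1, 3), Pow(Add(7, 49), -1), Add(147, Pow(49, 3), Mul(-166, 49), Mul(-20, Pow(49, 2)))), 82), 9) = Mul(Mul(Mul(Rational(1, 3), Pow(56, -1), Add(147, 117649, -8134, Mul(-20, 2401))), 82), 9) = Mul(Mul(Mul(Rational(1, 3), Rational(1, 56), Add(147, 117649, -8134, -48020)), 82), 9) = Mul(Mul(Mul(Rational(1, 3), Rational(1, 56), 61642), 82), 9) = Mul(Mul(Rational(4403, 12), 82), 9) = Mul(Rational(180523, 6), 9) = Rational(541569, 2)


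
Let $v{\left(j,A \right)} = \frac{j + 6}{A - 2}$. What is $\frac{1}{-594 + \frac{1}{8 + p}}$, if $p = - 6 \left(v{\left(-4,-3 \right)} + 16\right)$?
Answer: $- \frac{428}{254237} \approx -0.0016835$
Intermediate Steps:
$v{\left(j,A \right)} = \frac{6 + j}{-2 + A}$
$p = - \frac{468}{5}$ ($p = - 6 \left(\frac{6 - 4}{-2 - 3} + 16\right) = - 6 \left(\frac{1}{-5} \cdot 2 + 16\right) = - 6 \left(\left(- \frac{1}{5}\right) 2 + 16\right) = - 6 \left(- \frac{2}{5} + 16\right) = \left(-6\right) \frac{78}{5} = - \frac{468}{5} \approx -93.6$)
$\frac{1}{-594 + \frac{1}{8 + p}} = \frac{1}{-594 + \frac{1}{8 - \frac{468}{5}}} = \frac{1}{-594 + \frac{1}{- \frac{428}{5}}} = \frac{1}{-594 - \frac{5}{428}} = \frac{1}{- \frac{254237}{428}} = - \frac{428}{254237}$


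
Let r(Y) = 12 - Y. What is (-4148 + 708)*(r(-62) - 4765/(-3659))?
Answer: -947826640/3659 ≈ -2.5904e+5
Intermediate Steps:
(-4148 + 708)*(r(-62) - 4765/(-3659)) = (-4148 + 708)*((12 - 1*(-62)) - 4765/(-3659)) = -3440*((12 + 62) - 4765*(-1/3659)) = -3440*(74 + 4765/3659) = -3440*275531/3659 = -947826640/3659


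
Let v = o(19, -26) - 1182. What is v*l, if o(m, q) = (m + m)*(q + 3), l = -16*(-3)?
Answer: -98688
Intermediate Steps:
l = 48
o(m, q) = 2*m*(3 + q) (o(m, q) = (2*m)*(3 + q) = 2*m*(3 + q))
v = -2056 (v = 2*19*(3 - 26) - 1182 = 2*19*(-23) - 1182 = -874 - 1182 = -2056)
v*l = -2056*48 = -98688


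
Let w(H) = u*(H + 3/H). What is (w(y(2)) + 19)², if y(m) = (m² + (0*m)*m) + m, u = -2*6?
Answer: 3481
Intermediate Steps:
u = -12
y(m) = m + m² (y(m) = (m² + 0*m) + m = (m² + 0) + m = m² + m = m + m²)
w(H) = -36/H - 12*H (w(H) = -12*(H + 3/H) = -36/H - 12*H)
(w(y(2)) + 19)² = ((-36*1/(2*(1 + 2)) - 24*(1 + 2)) + 19)² = ((-36/(2*3) - 24*3) + 19)² = ((-36/6 - 12*6) + 19)² = ((-36*⅙ - 72) + 19)² = ((-6 - 72) + 19)² = (-78 + 19)² = (-59)² = 3481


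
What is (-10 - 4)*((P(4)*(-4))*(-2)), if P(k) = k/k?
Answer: -112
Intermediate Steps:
P(k) = 1
(-10 - 4)*((P(4)*(-4))*(-2)) = (-10 - 4)*((1*(-4))*(-2)) = -(-56)*(-2) = -14*8 = -112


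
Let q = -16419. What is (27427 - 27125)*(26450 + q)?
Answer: 3029362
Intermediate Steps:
(27427 - 27125)*(26450 + q) = (27427 - 27125)*(26450 - 16419) = 302*10031 = 3029362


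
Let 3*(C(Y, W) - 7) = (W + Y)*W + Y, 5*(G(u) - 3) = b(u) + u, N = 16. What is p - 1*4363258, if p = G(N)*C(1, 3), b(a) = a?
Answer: -65447272/15 ≈ -4.3632e+6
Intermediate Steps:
G(u) = 3 + 2*u/5 (G(u) = 3 + (u + u)/5 = 3 + (2*u)/5 = 3 + 2*u/5)
C(Y, W) = 7 + Y/3 + W*(W + Y)/3 (C(Y, W) = 7 + ((W + Y)*W + Y)/3 = 7 + (W*(W + Y) + Y)/3 = 7 + (Y + W*(W + Y))/3 = 7 + (Y/3 + W*(W + Y)/3) = 7 + Y/3 + W*(W + Y)/3)
p = 1598/15 (p = (3 + (2/5)*16)*(7 + (1/3)*1 + (1/3)*3**2 + (1/3)*3*1) = (3 + 32/5)*(7 + 1/3 + (1/3)*9 + 1) = 47*(7 + 1/3 + 3 + 1)/5 = (47/5)*(34/3) = 1598/15 ≈ 106.53)
p - 1*4363258 = 1598/15 - 1*4363258 = 1598/15 - 4363258 = -65447272/15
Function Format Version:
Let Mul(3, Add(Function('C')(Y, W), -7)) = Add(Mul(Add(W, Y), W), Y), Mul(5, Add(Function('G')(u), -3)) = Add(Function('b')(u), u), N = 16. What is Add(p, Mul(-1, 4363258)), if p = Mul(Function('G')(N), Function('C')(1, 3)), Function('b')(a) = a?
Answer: Rational(-65447272, 15) ≈ -4.3632e+6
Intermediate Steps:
Function('G')(u) = Add(3, Mul(Rational(2, 5), u)) (Function('G')(u) = Add(3, Mul(Rational(1, 5), Add(u, u))) = Add(3, Mul(Rational(1, 5), Mul(2, u))) = Add(3, Mul(Rational(2, 5), u)))
Function('C')(Y, W) = Add(7, Mul(Rational(1, 3), Y), Mul(Rational(1, 3), W, Add(W, Y))) (Function('C')(Y, W) = Add(7, Mul(Rational(1, 3), Add(Mul(Add(W, Y), W), Y))) = Add(7, Mul(Rational(1, 3), Add(Mul(W, Add(W, Y)), Y))) = Add(7, Mul(Rational(1, 3), Add(Y, Mul(W, Add(W, Y))))) = Add(7, Add(Mul(Rational(1, 3), Y), Mul(Rational(1, 3), W, Add(W, Y)))) = Add(7, Mul(Rational(1, 3), Y), Mul(Rational(1, 3), W, Add(W, Y))))
p = Rational(1598, 15) (p = Mul(Add(3, Mul(Rational(2, 5), 16)), Add(7, Mul(Rational(1, 3), 1), Mul(Rational(1, 3), Pow(3, 2)), Mul(Rational(1, 3), 3, 1))) = Mul(Add(3, Rational(32, 5)), Add(7, Rational(1, 3), Mul(Rational(1, 3), 9), 1)) = Mul(Rational(47, 5), Add(7, Rational(1, 3), 3, 1)) = Mul(Rational(47, 5), Rational(34, 3)) = Rational(1598, 15) ≈ 106.53)
Add(p, Mul(-1, 4363258)) = Add(Rational(1598, 15), Mul(-1, 4363258)) = Add(Rational(1598, 15), -4363258) = Rational(-65447272, 15)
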